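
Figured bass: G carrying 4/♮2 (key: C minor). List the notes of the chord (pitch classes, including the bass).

The written figures 4/♮2 are shorthand for 6/4/2: the 6 is implied.
A second above G in this key is Ab, made natural (A) by the ♮ figure.
A fourth above G in this key is C.
A sixth above G in this key is Eb.
Together with the bass G, this spells A half-diminished seventh in third inversion.

G, A, C, Eb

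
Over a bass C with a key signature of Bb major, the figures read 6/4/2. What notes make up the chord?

C, D, F, A

A second above C in this key is D.
A fourth above C in this key is F.
A sixth above C in this key is A.
Together with the bass C, this spells D minor seventh in third inversion.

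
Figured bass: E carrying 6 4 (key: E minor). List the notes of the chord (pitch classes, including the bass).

E, A, C

A fourth above E in this key is A.
A sixth above E in this key is C.
Together with the bass E, this spells A minor in second inversion.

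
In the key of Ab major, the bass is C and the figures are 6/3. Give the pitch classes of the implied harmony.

A third above C in this key is Eb.
A sixth above C in this key is Ab.
Together with the bass C, this spells Ab major in first inversion.

C, Eb, Ab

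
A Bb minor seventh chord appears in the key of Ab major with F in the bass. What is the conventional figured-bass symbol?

4/3

F is the fifth of Bb minor seventh, so the chord is in second inversion.
A seventh chord in second inversion is figured 6/4/3, conventionally abbreviated 4/3.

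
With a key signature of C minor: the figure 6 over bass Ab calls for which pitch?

F

Counting 5 letter steps above Ab lands on F; in C minor, that letter is F.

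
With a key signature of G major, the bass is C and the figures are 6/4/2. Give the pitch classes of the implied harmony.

C, D, F#, A

A second above C in this key is D.
A fourth above C in this key is F#.
A sixth above C in this key is A.
Together with the bass C, this spells D dominant seventh in third inversion.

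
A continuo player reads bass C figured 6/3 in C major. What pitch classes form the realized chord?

C, E, A

A third above C in this key is E.
A sixth above C in this key is A.
Together with the bass C, this spells A minor in first inversion.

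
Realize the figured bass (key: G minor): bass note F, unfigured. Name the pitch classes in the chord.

F, A, C

An unfigured bass implies 5/3.
A third above F in this key is A.
A fifth above F in this key is C.
Together with the bass F, this spells F major in root position.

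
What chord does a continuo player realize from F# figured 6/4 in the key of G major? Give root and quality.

The figures 6/4 indicate a triad in second inversion.
In second inversion the root lies a fourth above the bass: a fourth above F# in G major is B.
The chord tones are F#, B, D, giving B minor.

B minor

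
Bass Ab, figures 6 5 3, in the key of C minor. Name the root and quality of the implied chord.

The figures 6 5 3 indicate a seventh chord in first inversion.
In first inversion the root lies a sixth above the bass: a sixth above Ab in C minor is F.
The chord tones are Ab, C, Eb, F, giving F minor seventh.

F minor seventh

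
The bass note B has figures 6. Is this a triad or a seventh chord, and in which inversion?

triad, first inversion

6 is shorthand for 6/3.
Intervals of 6/3 above the bass form a triad; the bass is the third, so this is first inversion.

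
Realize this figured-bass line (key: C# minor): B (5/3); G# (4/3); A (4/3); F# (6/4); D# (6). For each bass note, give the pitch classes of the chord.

B, D#, F# | G#, B, C#, E | A, C#, D#, F# | F#, B, D# | D#, F#, B

B (5/3): B, D#, F#.
G# (6/4/3): G#, B, C#, E.
A (6/4/3): A, C#, D#, F#.
F# (6/4): F#, B, D#.
D# (6/3): D#, F#, B.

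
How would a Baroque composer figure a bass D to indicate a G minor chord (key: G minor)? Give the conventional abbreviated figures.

D is the fifth of G minor, so the chord is in second inversion.
A triad in second inversion is figured 6/4, conventionally abbreviated 6/4.

6/4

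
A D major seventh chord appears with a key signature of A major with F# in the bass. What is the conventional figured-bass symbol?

F# is the third of D major seventh, so the chord is in first inversion.
A seventh chord in first inversion is figured 6/5/3, conventionally abbreviated 6/5.

6/5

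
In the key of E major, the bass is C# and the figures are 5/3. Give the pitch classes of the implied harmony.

C#, E, G#

A third above C# in this key is E.
A fifth above C# in this key is G#.
Together with the bass C#, this spells C# minor in root position.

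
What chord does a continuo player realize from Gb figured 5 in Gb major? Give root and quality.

Gb major

The figures 5 indicate a triad in root position.
In root position the bass is the root, so the root is Gb.
The chord tones are Gb, Bb, Db, giving Gb major.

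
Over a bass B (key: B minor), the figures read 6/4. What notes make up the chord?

B, E, G

A fourth above B in this key is E.
A sixth above B in this key is G.
Together with the bass B, this spells E minor in second inversion.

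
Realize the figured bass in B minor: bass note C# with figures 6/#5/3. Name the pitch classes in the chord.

C#, E, G#, A

A third above C# in this key is E.
A fifth above C# in this key is G, raised to G# by the sharp.
A sixth above C# in this key is A.
Together with the bass C#, this spells A major seventh in first inversion.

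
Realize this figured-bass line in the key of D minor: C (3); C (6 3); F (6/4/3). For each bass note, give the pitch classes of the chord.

C (5/3): C, E, G.
C (6/3): C, E, A.
F (6/4/3): F, A, Bb, D.

C, E, G | C, E, A | F, A, Bb, D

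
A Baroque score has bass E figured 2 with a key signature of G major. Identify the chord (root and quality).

The figures 2 indicate a seventh chord in third inversion.
In third inversion the root lies a second above the bass: a second above E in G major is F#.
The chord tones are E, F#, A, C, giving F# half-diminished seventh.

F# half-diminished seventh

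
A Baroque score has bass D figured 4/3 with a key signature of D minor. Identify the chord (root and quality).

The figures 4/3 indicate a seventh chord in second inversion.
In second inversion the root lies a fourth above the bass: a fourth above D in D minor is G.
The chord tones are D, F, G, Bb, giving G minor seventh.

G minor seventh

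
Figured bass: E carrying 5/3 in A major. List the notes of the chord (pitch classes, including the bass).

E, G#, B

A third above E in this key is G#.
A fifth above E in this key is B.
Together with the bass E, this spells E major in root position.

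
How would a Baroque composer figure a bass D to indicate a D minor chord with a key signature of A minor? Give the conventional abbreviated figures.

no figures

D is the root of D minor, so the chord is in root position.
A triad in root position is figured 5/3, conventionally abbreviated (no figures — root-position triad).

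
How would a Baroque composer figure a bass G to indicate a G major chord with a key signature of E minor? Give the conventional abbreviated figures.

no figures

G is the root of G major, so the chord is in root position.
A triad in root position is figured 5/3, conventionally abbreviated (no figures — root-position triad).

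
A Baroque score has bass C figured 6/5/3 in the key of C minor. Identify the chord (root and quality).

Ab major seventh

The figures 6/5/3 indicate a seventh chord in first inversion.
In first inversion the root lies a sixth above the bass: a sixth above C in C minor is Ab.
The chord tones are C, Eb, G, Ab, giving Ab major seventh.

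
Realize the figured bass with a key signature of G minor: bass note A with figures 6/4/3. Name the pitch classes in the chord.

A third above A in this key is C.
A fourth above A in this key is D.
A sixth above A in this key is F.
Together with the bass A, this spells D minor seventh in second inversion.

A, C, D, F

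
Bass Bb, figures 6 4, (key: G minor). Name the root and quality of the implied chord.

The figures 6 4 indicate a triad in second inversion.
In second inversion the root lies a fourth above the bass: a fourth above Bb in G minor is Eb.
The chord tones are Bb, Eb, G, giving Eb major.

Eb major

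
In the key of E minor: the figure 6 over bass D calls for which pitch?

B

Counting 5 letter steps above D lands on B; in E minor, that letter is B.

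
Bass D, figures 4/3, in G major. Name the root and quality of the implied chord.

G major seventh

The figures 4/3 indicate a seventh chord in second inversion.
In second inversion the root lies a fourth above the bass: a fourth above D in G major is G.
The chord tones are D, F#, G, B, giving G major seventh.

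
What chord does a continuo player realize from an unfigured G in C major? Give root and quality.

An unfigured bass indicates a triad in root position.
In root position the bass is the root, so the root is G.
The chord tones are G, B, D, giving G major.

G major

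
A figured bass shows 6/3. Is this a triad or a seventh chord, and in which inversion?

Intervals of 6/3 above the bass form a triad; the bass is the third, so this is first inversion.

triad, first inversion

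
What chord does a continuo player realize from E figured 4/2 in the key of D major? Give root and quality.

The figures 4/2 indicate a seventh chord in third inversion.
In third inversion the root lies a second above the bass: a second above E in D major is F#.
The chord tones are E, F#, A, C#, giving F# minor seventh.

F# minor seventh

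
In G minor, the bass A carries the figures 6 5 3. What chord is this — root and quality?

F dominant seventh

The figures 6 5 3 indicate a seventh chord in first inversion.
In first inversion the root lies a sixth above the bass: a sixth above A in G minor is F.
The chord tones are A, C, Eb, F, giving F dominant seventh.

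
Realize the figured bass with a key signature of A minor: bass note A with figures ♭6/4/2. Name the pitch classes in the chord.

A second above A in this key is B.
A fourth above A in this key is D.
A sixth above A in this key is F, lowered to Fb by the flat.

A, B, D, Fb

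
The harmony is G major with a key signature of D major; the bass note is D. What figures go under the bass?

6/4

D is the fifth of G major, so the chord is in second inversion.
A triad in second inversion is figured 6/4, conventionally abbreviated 6/4.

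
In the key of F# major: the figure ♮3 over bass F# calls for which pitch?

A

Counting 2 letter steps above F# lands on A; in F# major, that letter is A#.
The ♮3 figure makes it natural, giving A.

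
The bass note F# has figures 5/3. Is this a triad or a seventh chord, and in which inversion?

Intervals of 5/3 above the bass form a triad; the bass is the root, so this is root position.

triad, root position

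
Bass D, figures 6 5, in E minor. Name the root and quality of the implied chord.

The figures 6 5 indicate a seventh chord in first inversion.
In first inversion the root lies a sixth above the bass: a sixth above D in E minor is B.
The chord tones are D, F#, A, B, giving B minor seventh.

B minor seventh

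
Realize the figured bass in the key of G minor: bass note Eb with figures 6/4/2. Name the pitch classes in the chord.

Eb, F, A, C

A second above Eb in this key is F.
A fourth above Eb in this key is A.
A sixth above Eb in this key is C.
Together with the bass Eb, this spells F dominant seventh in third inversion.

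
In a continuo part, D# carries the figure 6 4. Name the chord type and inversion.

Intervals of 6/4 above the bass form a triad; the bass is the fifth, so this is second inversion.

triad, second inversion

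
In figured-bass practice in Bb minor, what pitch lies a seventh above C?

Counting 6 letter steps above C lands on B; in Bb minor, that letter is Bb.

Bb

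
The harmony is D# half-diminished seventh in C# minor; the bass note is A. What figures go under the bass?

A is the fifth of D# half-diminished seventh, so the chord is in second inversion.
A seventh chord in second inversion is figured 6/4/3, conventionally abbreviated 4/3.

4/3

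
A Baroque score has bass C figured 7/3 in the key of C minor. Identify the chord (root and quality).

C minor seventh

The figures 7/3 indicate a seventh chord in root position.
In root position the bass is the root, so the root is C.
The chord tones are C, Eb, G, Bb, giving C minor seventh.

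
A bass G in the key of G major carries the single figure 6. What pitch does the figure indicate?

Counting 5 letter steps above G lands on E; in G major, that letter is E.

E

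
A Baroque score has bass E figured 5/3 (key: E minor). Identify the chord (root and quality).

E minor

The figures 5/3 indicate a triad in root position.
In root position the bass is the root, so the root is E.
The chord tones are E, G, B, giving E minor.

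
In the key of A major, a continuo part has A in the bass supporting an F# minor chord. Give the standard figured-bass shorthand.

6

A is the third of F# minor, so the chord is in first inversion.
A triad in first inversion is figured 6/3, conventionally abbreviated 6.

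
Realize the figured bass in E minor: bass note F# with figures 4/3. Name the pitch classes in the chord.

The written figures 4/3 are shorthand for 6/4/3: the 6 is implied.
A third above F# in this key is A.
A fourth above F# in this key is B.
A sixth above F# in this key is D.
Together with the bass F#, this spells B minor seventh in second inversion.

F#, A, B, D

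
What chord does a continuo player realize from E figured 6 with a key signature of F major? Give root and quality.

C major

The figures 6 indicate a triad in first inversion.
In first inversion the root lies a sixth above the bass: a sixth above E in F major is C.
The chord tones are E, G, C, giving C major.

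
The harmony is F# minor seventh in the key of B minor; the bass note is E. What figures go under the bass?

E is the seventh of F# minor seventh, so the chord is in third inversion.
A seventh chord in third inversion is figured 6/4/2, conventionally abbreviated 4/2.

4/2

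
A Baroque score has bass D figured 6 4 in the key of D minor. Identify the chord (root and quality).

G minor

The figures 6 4 indicate a triad in second inversion.
In second inversion the root lies a fourth above the bass: a fourth above D in D minor is G.
The chord tones are D, G, Bb, giving G minor.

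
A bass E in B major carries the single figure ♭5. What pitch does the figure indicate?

Bb

Counting 4 letter steps above E lands on B; in B major, that letter is B.
The b5 figure lowers it a semitone, giving Bb.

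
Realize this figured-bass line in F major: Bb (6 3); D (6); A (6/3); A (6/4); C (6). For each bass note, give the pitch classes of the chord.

Bb, D, G | D, F, Bb | A, C, F | A, D, F | C, E, A

Bb (6/3): Bb, D, G.
D (6/3): D, F, Bb.
A (6/3): A, C, F.
A (6/4): A, D, F.
C (6/3): C, E, A.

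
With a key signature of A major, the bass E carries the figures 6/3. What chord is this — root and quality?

C# minor

The figures 6/3 indicate a triad in first inversion.
In first inversion the root lies a sixth above the bass: a sixth above E in A major is C#.
The chord tones are E, G#, C#, giving C# minor.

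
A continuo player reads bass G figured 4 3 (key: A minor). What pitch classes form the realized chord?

The written figures 4 3 are shorthand for 6/4/3: the 6 is implied.
A third above G in this key is B.
A fourth above G in this key is C.
A sixth above G in this key is E.
Together with the bass G, this spells C major seventh in second inversion.

G, B, C, E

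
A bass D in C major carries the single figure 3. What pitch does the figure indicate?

F

Counting 2 letter steps above D lands on F; in C major, that letter is F.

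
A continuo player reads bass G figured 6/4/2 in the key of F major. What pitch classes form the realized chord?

A second above G in this key is A.
A fourth above G in this key is C.
A sixth above G in this key is E.
Together with the bass G, this spells A minor seventh in third inversion.

G, A, C, E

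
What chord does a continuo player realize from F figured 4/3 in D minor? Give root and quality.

The figures 4/3 indicate a seventh chord in second inversion.
In second inversion the root lies a fourth above the bass: a fourth above F in D minor is Bb.
The chord tones are F, A, Bb, D, giving Bb major seventh.

Bb major seventh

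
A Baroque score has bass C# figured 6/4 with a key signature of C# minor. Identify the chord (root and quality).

The figures 6/4 indicate a triad in second inversion.
In second inversion the root lies a fourth above the bass: a fourth above C# in C# minor is F#.
The chord tones are C#, F#, A, giving F# minor.

F# minor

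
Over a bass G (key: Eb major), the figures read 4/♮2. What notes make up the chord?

The written figures 4/♮2 are shorthand for 6/4/2: the 6 is implied.
A second above G in this key is Ab, made natural (A) by the ♮ figure.
A fourth above G in this key is C.
A sixth above G in this key is Eb.
Together with the bass G, this spells A half-diminished seventh in third inversion.

G, A, C, Eb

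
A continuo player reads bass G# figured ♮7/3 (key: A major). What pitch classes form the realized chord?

G#, B, D, F

The written figures ♮7/3 are shorthand for 7/5/3: the 5 is implied.
A third above G# in this key is B.
A fifth above G# in this key is D.
A seventh above G# in this key is F#, made natural (F) by the ♮ figure.
Together with the bass G#, this spells G# diminished seventh in root position.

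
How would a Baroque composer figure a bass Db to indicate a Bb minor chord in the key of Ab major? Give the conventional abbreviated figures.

6

Db is the third of Bb minor, so the chord is in first inversion.
A triad in first inversion is figured 6/3, conventionally abbreviated 6.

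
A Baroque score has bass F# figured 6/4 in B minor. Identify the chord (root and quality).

B minor

The figures 6/4 indicate a triad in second inversion.
In second inversion the root lies a fourth above the bass: a fourth above F# in B minor is B.
The chord tones are F#, B, D, giving B minor.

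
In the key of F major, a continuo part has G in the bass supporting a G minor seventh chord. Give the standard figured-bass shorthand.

7

G is the root of G minor seventh, so the chord is in root position.
A seventh chord in root position is figured 7/5/3, conventionally abbreviated 7.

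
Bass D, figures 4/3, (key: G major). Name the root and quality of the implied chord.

G major seventh

The figures 4/3 indicate a seventh chord in second inversion.
In second inversion the root lies a fourth above the bass: a fourth above D in G major is G.
The chord tones are D, F#, G, B, giving G major seventh.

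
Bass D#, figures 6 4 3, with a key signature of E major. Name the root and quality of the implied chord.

G# minor seventh

The figures 6 4 3 indicate a seventh chord in second inversion.
In second inversion the root lies a fourth above the bass: a fourth above D# in E major is G#.
The chord tones are D#, F#, G#, B, giving G# minor seventh.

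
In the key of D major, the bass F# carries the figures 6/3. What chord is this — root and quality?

The figures 6/3 indicate a triad in first inversion.
In first inversion the root lies a sixth above the bass: a sixth above F# in D major is D.
The chord tones are F#, A, D, giving D major.

D major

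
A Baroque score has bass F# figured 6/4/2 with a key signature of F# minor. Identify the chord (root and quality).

The figures 6/4/2 indicate a seventh chord in third inversion.
In third inversion the root lies a second above the bass: a second above F# in F# minor is G#.
The chord tones are F#, G#, B, D, giving G# half-diminished seventh.

G# half-diminished seventh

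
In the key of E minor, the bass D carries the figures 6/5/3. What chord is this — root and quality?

B minor seventh

The figures 6/5/3 indicate a seventh chord in first inversion.
In first inversion the root lies a sixth above the bass: a sixth above D in E minor is B.
The chord tones are D, F#, A, B, giving B minor seventh.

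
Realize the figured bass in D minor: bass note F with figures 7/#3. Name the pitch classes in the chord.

The written figures 7/#3 are shorthand for 7/5/3: the 5 is implied.
A third above F in this key is A, raised to A# by the sharp.
A fifth above F in this key is C.
A seventh above F in this key is E.

F, A#, C, E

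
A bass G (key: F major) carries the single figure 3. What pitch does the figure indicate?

Counting 2 letter steps above G lands on B; in F major, that letter is Bb.

Bb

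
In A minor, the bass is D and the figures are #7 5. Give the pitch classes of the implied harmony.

The written figures #7 5 are shorthand for 7/5/3: the 3 is implied.
A third above D in this key is F.
A fifth above D in this key is A.
A seventh above D in this key is C, raised to C# by the sharp.
Together with the bass D, this spells D minor-major seventh in root position.

D, F, A, C#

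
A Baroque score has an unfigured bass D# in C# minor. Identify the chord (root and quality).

An unfigured bass indicates a triad in root position.
In root position the bass is the root, so the root is D#.
The chord tones are D#, F#, A, giving D# diminished.

D# diminished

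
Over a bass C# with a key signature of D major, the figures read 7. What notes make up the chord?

The written figures 7 are shorthand for 7/5/3: the 5/3 are implied.
A third above C# in this key is E.
A fifth above C# in this key is G.
A seventh above C# in this key is B.
Together with the bass C#, this spells C# half-diminished seventh in root position.

C#, E, G, B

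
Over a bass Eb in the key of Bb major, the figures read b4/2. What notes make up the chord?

Eb, F, Ab, C

The written figures b4/2 are shorthand for 6/4/2: the 6 is implied.
A second above Eb in this key is F.
A fourth above Eb in this key is A, lowered to Ab by the flat.
A sixth above Eb in this key is C.
Together with the bass Eb, this spells F minor seventh in third inversion.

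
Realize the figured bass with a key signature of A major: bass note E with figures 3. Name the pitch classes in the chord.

The written figures 3 are shorthand for 5/3: the 5 is implied.
A third above E in this key is G#.
A fifth above E in this key is B.
Together with the bass E, this spells E major in root position.

E, G#, B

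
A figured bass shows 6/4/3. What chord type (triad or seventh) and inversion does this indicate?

Intervals of 6/4/3 above the bass form a seventh chord; the bass is the fifth, so this is second inversion.

seventh chord, second inversion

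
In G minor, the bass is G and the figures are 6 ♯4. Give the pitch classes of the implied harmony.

A fourth above G in this key is C, raised to C# by the sharp.
A sixth above G in this key is Eb.

G, C#, Eb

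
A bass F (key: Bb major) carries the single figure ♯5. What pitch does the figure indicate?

Counting 4 letter steps above F lands on C; in Bb major, that letter is C.
The #5 figure raises it a semitone, giving C#.

C#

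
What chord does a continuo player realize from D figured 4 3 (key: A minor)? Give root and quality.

The figures 4 3 indicate a seventh chord in second inversion.
In second inversion the root lies a fourth above the bass: a fourth above D in A minor is G.
The chord tones are D, F, G, B, giving G dominant seventh.

G dominant seventh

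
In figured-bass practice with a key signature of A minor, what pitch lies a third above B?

D

Counting 2 letter steps above B lands on D; in A minor, that letter is D.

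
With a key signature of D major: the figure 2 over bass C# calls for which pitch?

D

Counting 1 letter step above C# lands on D; in D major, that letter is D.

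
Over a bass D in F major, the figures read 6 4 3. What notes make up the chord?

D, F, G, Bb

A third above D in this key is F.
A fourth above D in this key is G.
A sixth above D in this key is Bb.
Together with the bass D, this spells G minor seventh in second inversion.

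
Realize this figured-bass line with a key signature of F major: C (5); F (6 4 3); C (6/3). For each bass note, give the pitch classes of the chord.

C, E, G | F, A, Bb, D | C, E, A

C (5/3): C, E, G.
F (6/4/3): F, A, Bb, D.
C (6/3): C, E, A.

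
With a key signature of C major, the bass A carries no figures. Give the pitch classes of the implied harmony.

A, C, E

An unfigured bass implies 5/3.
A third above A in this key is C.
A fifth above A in this key is E.
Together with the bass A, this spells A minor in root position.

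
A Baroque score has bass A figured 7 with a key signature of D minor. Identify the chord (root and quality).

A minor seventh

The figures 7 indicate a seventh chord in root position.
In root position the bass is the root, so the root is A.
The chord tones are A, C, E, G, giving A minor seventh.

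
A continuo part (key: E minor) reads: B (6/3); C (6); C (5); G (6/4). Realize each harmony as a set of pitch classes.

B (6/3): B, D, G.
C (6/3): C, E, A.
C (5/3): C, E, G.
G (6/4): G, C, E.

B, D, G | C, E, A | C, E, G | G, C, E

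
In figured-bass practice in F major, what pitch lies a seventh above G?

F

Counting 6 letter steps above G lands on F; in F major, that letter is F.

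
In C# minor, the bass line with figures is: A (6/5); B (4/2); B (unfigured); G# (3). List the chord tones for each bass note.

A, C#, E, F# | B, C#, E, G# | B, D#, F# | G#, B, D#

A (6/5/3): A, C#, E, F#.
B (6/4/2): B, C#, E, G#.
B (5/3): B, D#, F#.
G# (5/3): G#, B, D#.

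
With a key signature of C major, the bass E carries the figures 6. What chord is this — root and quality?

The figures 6 indicate a triad in first inversion.
In first inversion the root lies a sixth above the bass: a sixth above E in C major is C.
The chord tones are E, G, C, giving C major.

C major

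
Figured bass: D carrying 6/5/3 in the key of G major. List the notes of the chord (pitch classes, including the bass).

D, F#, A, B

A third above D in this key is F#.
A fifth above D in this key is A.
A sixth above D in this key is B.
Together with the bass D, this spells B minor seventh in first inversion.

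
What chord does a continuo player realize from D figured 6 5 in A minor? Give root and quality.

The figures 6 5 indicate a seventh chord in first inversion.
In first inversion the root lies a sixth above the bass: a sixth above D in A minor is B.
The chord tones are D, F, A, B, giving B half-diminished seventh.

B half-diminished seventh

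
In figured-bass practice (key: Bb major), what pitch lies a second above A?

Counting 1 letter step above A lands on B; in Bb major, that letter is Bb.

Bb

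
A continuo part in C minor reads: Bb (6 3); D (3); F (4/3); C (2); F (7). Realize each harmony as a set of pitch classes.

Bb (6/3): Bb, D, G.
D (5/3): D, F, Ab.
F (6/4/3): F, Ab, Bb, D.
C (6/4/2): C, D, F, Ab.
F (7/5/3): F, Ab, C, Eb.

Bb, D, G | D, F, Ab | F, Ab, Bb, D | C, D, F, Ab | F, Ab, C, Eb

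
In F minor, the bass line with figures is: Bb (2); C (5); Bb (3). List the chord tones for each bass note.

Bb (6/4/2): Bb, C, Eb, G.
C (5/3): C, Eb, G.
Bb (5/3): Bb, Db, F.

Bb, C, Eb, G | C, Eb, G | Bb, Db, F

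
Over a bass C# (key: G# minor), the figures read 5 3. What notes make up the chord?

C#, E, G#

A third above C# in this key is E.
A fifth above C# in this key is G#.
Together with the bass C#, this spells C# minor in root position.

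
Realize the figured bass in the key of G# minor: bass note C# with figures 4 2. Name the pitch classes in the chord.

The written figures 4 2 are shorthand for 6/4/2: the 6 is implied.
A second above C# in this key is D#.
A fourth above C# in this key is F#.
A sixth above C# in this key is A#.
Together with the bass C#, this spells D# minor seventh in third inversion.

C#, D#, F#, A#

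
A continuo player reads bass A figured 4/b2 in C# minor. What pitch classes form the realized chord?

The written figures 4/b2 are shorthand for 6/4/2: the 6 is implied.
A second above A in this key is B, lowered to Bb by the flat.
A fourth above A in this key is D#.
A sixth above A in this key is F#.

A, Bb, D#, F#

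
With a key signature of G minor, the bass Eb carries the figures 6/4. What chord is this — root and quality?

The figures 6/4 indicate a triad in second inversion.
In second inversion the root lies a fourth above the bass: a fourth above Eb in G minor is A.
The chord tones are Eb, A, C, giving A diminished.

A diminished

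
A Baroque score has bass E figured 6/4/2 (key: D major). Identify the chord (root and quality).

The figures 6/4/2 indicate a seventh chord in third inversion.
In third inversion the root lies a second above the bass: a second above E in D major is F#.
The chord tones are E, F#, A, C#, giving F# minor seventh.

F# minor seventh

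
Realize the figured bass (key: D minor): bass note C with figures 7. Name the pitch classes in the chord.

The written figures 7 are shorthand for 7/5/3: the 5/3 are implied.
A third above C in this key is E.
A fifth above C in this key is G.
A seventh above C in this key is Bb.
Together with the bass C, this spells C dominant seventh in root position.

C, E, G, Bb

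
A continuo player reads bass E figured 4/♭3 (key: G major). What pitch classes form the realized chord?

The written figures 4/♭3 are shorthand for 6/4/3: the 6 is implied.
A third above E in this key is G, lowered to Gb by the flat.
A fourth above E in this key is A.
A sixth above E in this key is C.

E, Gb, A, C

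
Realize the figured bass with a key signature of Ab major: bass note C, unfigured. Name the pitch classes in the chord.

An unfigured bass implies 5/3.
A third above C in this key is Eb.
A fifth above C in this key is G.
Together with the bass C, this spells C minor in root position.

C, Eb, G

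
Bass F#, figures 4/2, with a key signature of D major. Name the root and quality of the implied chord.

G major seventh

The figures 4/2 indicate a seventh chord in third inversion.
In third inversion the root lies a second above the bass: a second above F# in D major is G.
The chord tones are F#, G, B, D, giving G major seventh.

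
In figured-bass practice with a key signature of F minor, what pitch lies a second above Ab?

Bb

Counting 1 letter step above Ab lands on B; in F minor, that letter is Bb.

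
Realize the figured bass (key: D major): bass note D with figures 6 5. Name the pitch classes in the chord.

The written figures 6 5 are shorthand for 6/5/3: the 3 is implied.
A third above D in this key is F#.
A fifth above D in this key is A.
A sixth above D in this key is B.
Together with the bass D, this spells B minor seventh in first inversion.

D, F#, A, B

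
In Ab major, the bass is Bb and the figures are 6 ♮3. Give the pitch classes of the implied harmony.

A third above Bb in this key is Db, made natural (D) by the ♮ figure.
A sixth above Bb in this key is G.
Together with the bass Bb, this spells G minor in first inversion.

Bb, D, G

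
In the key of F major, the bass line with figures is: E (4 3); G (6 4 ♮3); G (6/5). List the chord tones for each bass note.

E (6/4/3): E, G, A, C.
G (6/4/♮3): G, B, C, E.
G (6/5/3): G, Bb, D, E.

E, G, A, C | G, B, C, E | G, Bb, D, E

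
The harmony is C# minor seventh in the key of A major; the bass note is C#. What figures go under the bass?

C# is the root of C# minor seventh, so the chord is in root position.
A seventh chord in root position is figured 7/5/3, conventionally abbreviated 7.

7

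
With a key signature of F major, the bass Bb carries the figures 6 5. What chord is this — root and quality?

The figures 6 5 indicate a seventh chord in first inversion.
In first inversion the root lies a sixth above the bass: a sixth above Bb in F major is G.
The chord tones are Bb, D, F, G, giving G minor seventh.

G minor seventh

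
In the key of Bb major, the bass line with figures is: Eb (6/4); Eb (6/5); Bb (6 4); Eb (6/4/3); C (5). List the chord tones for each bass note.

Eb, A, C | Eb, G, Bb, C | Bb, Eb, G | Eb, G, A, C | C, Eb, G

Eb (6/4): Eb, A, C.
Eb (6/5/3): Eb, G, Bb, C.
Bb (6/4): Bb, Eb, G.
Eb (6/4/3): Eb, G, A, C.
C (5/3): C, Eb, G.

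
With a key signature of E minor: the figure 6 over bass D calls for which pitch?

Counting 5 letter steps above D lands on B; in E minor, that letter is B.

B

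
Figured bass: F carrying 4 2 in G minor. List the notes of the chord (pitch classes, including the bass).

F, G, Bb, D

The written figures 4 2 are shorthand for 6/4/2: the 6 is implied.
A second above F in this key is G.
A fourth above F in this key is Bb.
A sixth above F in this key is D.
Together with the bass F, this spells G minor seventh in third inversion.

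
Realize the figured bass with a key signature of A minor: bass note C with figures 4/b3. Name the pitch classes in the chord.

C, Eb, F, A

The written figures 4/b3 are shorthand for 6/4/3: the 6 is implied.
A third above C in this key is E, lowered to Eb by the flat.
A fourth above C in this key is F.
A sixth above C in this key is A.
Together with the bass C, this spells F dominant seventh in second inversion.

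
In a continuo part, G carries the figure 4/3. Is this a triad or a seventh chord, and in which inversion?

seventh chord, second inversion

4/3 is shorthand for 6/4/3.
Intervals of 6/4/3 above the bass form a seventh chord; the bass is the fifth, so this is second inversion.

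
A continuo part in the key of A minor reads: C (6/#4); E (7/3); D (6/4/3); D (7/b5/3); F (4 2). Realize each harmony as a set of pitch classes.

C (6/#4): C, F#, A.
E (7/5/3): E, G, B, D.
D (6/4/3): D, F, G, B.
D (7/b5/3): D, F, Ab, C.
F (6/4/2): F, G, B, D.

C, F#, A | E, G, B, D | D, F, G, B | D, F, Ab, C | F, G, B, D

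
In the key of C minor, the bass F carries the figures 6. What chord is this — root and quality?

The figures 6 indicate a triad in first inversion.
In first inversion the root lies a sixth above the bass: a sixth above F in C minor is D.
The chord tones are F, Ab, D, giving D diminished.

D diminished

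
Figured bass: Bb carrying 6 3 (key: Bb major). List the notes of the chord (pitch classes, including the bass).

Bb, D, G

A third above Bb in this key is D.
A sixth above Bb in this key is G.
Together with the bass Bb, this spells G minor in first inversion.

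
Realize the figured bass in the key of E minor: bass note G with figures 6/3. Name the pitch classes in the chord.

G, B, E

A third above G in this key is B.
A sixth above G in this key is E.
Together with the bass G, this spells E minor in first inversion.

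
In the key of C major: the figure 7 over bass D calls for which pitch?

C

Counting 6 letter steps above D lands on C; in C major, that letter is C.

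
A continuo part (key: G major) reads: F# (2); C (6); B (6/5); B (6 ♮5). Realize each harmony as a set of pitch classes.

F#, G, B, D | C, E, A | B, D, F#, G | B, D, F, G

F# (6/4/2): F#, G, B, D.
C (6/3): C, E, A.
B (6/5/3): B, D, F#, G.
B (6/♮5/3): B, D, F, G.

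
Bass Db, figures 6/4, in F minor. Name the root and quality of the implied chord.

The figures 6/4 indicate a triad in second inversion.
In second inversion the root lies a fourth above the bass: a fourth above Db in F minor is G.
The chord tones are Db, G, Bb, giving G diminished.

G diminished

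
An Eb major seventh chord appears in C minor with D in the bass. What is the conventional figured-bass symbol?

D is the seventh of Eb major seventh, so the chord is in third inversion.
A seventh chord in third inversion is figured 6/4/2, conventionally abbreviated 4/2.

4/2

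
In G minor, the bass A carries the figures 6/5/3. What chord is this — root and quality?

F dominant seventh

The figures 6/5/3 indicate a seventh chord in first inversion.
In first inversion the root lies a sixth above the bass: a sixth above A in G minor is F.
The chord tones are A, C, Eb, F, giving F dominant seventh.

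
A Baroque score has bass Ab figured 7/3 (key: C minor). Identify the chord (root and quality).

The figures 7/3 indicate a seventh chord in root position.
In root position the bass is the root, so the root is Ab.
The chord tones are Ab, C, Eb, G, giving Ab major seventh.

Ab major seventh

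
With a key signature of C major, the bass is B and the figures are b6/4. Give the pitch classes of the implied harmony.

B, E, Gb

A fourth above B in this key is E.
A sixth above B in this key is G, lowered to Gb by the flat.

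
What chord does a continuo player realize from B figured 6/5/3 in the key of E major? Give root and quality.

G# minor seventh

The figures 6/5/3 indicate a seventh chord in first inversion.
In first inversion the root lies a sixth above the bass: a sixth above B in E major is G#.
The chord tones are B, D#, F#, G#, giving G# minor seventh.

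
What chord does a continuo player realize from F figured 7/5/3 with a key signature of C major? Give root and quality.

F major seventh

The figures 7/5/3 indicate a seventh chord in root position.
In root position the bass is the root, so the root is F.
The chord tones are F, A, C, E, giving F major seventh.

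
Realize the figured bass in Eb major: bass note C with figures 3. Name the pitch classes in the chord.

The written figures 3 are shorthand for 5/3: the 5 is implied.
A third above C in this key is Eb.
A fifth above C in this key is G.
Together with the bass C, this spells C minor in root position.

C, Eb, G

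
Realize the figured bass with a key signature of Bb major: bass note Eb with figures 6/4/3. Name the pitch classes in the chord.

Eb, G, A, C

A third above Eb in this key is G.
A fourth above Eb in this key is A.
A sixth above Eb in this key is C.
Together with the bass Eb, this spells A half-diminished seventh in second inversion.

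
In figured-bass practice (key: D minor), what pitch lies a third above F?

Counting 2 letter steps above F lands on A; in D minor, that letter is A.

A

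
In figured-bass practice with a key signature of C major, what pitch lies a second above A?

Counting 1 letter step above A lands on B; in C major, that letter is B.

B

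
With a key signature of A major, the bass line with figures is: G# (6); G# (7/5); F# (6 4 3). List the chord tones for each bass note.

G# (6/3): G#, B, E.
G# (7/5/3): G#, B, D, F#.
F# (6/4/3): F#, A, B, D.

G#, B, E | G#, B, D, F# | F#, A, B, D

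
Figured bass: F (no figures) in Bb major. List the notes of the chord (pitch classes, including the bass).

F, A, C

An unfigured bass implies 5/3.
A third above F in this key is A.
A fifth above F in this key is C.
Together with the bass F, this spells F major in root position.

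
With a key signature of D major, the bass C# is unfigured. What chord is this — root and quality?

C# diminished

An unfigured bass indicates a triad in root position.
In root position the bass is the root, so the root is C#.
The chord tones are C#, E, G, giving C# diminished.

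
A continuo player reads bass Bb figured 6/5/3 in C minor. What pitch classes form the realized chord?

A third above Bb in this key is D.
A fifth above Bb in this key is F.
A sixth above Bb in this key is G.
Together with the bass Bb, this spells G minor seventh in first inversion.

Bb, D, F, G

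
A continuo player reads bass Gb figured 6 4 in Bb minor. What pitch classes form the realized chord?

A fourth above Gb in this key is C.
A sixth above Gb in this key is Eb.
Together with the bass Gb, this spells C diminished in second inversion.

Gb, C, Eb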